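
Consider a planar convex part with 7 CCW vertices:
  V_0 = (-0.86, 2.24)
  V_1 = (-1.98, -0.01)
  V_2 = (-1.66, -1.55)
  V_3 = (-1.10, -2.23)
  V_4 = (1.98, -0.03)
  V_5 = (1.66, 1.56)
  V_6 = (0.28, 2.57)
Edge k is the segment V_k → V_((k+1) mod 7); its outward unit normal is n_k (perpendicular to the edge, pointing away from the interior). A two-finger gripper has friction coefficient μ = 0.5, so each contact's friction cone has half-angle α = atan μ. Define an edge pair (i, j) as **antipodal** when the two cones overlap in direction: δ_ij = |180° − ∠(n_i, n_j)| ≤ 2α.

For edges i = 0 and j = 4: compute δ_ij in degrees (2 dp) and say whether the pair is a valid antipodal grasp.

α = atan 0.5 = 26.57°;  2α = 53.13°
edge 0: e_0 = (-1.12, -2.25);  n_0 = (-0.8952, +0.4456)
edge 4: e_4 = (-0.32, +1.59);  n_4 = (+0.9803, +0.1973)
∠(n_0, n_4) = 142.16°
δ = |180° − 142.16°| = 37.84°
37.84° ≤ 2α = 53.13°  →  valid

δ = 37.84°, valid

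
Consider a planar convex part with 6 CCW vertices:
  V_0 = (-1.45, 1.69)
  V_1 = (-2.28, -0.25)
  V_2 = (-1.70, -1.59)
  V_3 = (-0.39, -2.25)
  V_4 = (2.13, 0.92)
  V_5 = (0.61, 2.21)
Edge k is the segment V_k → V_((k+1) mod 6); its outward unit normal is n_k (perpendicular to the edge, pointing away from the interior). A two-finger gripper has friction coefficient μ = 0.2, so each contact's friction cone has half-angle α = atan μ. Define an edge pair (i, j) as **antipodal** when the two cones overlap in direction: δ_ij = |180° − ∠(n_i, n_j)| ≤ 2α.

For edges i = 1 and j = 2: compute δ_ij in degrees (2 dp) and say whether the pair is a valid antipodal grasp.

α = atan 0.2 = 11.31°;  2α = 22.62°
edge 1: e_1 = (+0.58, -1.34);  n_1 = (-0.9177, -0.3972)
edge 2: e_2 = (+1.31, -0.66);  n_2 = (-0.4499, -0.8931)
∠(n_1, n_2) = 39.86°
δ = |180° − 39.86°| = 140.14°
140.14° > 2α = 22.62°  →  invalid

δ = 140.14°, invalid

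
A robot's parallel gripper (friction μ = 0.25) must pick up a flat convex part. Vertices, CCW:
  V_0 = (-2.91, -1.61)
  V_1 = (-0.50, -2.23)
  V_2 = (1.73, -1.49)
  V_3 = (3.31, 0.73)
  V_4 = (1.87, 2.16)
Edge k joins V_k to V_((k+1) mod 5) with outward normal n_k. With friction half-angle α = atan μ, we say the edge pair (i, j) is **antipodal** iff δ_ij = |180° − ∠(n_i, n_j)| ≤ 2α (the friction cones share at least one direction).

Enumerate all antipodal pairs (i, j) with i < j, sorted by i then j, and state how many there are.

α = atan 0.25 = 14.04°;  2α = 28.07°
n_0 = (-0.2491, -0.9685)
n_1 = (+0.3150, -0.9491)
n_2 = (+0.8147, -0.5798)
n_3 = (+0.7046, +0.7096)
n_4 = (-0.6193, +0.7852)
  (0,1): δ = 147.22°  ·
  (0,2): δ = 111.01°  ·
  (0,3): δ = 30.37°  ·
  (0,4): δ = 52.69°  ·
  (1,2): δ = 143.80°  ·
  (1,3): δ = 63.16°  ·
  (1,4): δ = 19.91°  ✓
  (2,3): δ = 99.36°  ·
  (2,4): δ = 16.30°  ✓
  (3,4): δ = 96.94°  ·
antipodal pairs: 2

count = 2; pairs: (1,4), (2,4)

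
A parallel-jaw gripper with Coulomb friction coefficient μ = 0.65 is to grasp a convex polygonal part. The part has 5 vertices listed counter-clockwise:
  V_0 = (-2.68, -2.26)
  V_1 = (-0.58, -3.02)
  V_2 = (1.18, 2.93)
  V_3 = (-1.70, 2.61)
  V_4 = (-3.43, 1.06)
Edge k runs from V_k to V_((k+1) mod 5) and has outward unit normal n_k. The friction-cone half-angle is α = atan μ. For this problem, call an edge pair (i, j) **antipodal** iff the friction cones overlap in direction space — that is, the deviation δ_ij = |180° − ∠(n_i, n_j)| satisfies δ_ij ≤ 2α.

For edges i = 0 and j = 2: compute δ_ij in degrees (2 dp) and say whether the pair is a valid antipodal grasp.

α = atan 0.65 = 33.02°;  2α = 66.05°
edge 0: e_0 = (+2.10, -0.76);  n_0 = (-0.3403, -0.9403)
edge 2: e_2 = (-2.88, -0.32);  n_2 = (-0.1104, +0.9939)
∠(n_0, n_2) = 153.76°
δ = |180° − 153.76°| = 26.24°
26.24° ≤ 2α = 66.05°  →  valid

δ = 26.24°, valid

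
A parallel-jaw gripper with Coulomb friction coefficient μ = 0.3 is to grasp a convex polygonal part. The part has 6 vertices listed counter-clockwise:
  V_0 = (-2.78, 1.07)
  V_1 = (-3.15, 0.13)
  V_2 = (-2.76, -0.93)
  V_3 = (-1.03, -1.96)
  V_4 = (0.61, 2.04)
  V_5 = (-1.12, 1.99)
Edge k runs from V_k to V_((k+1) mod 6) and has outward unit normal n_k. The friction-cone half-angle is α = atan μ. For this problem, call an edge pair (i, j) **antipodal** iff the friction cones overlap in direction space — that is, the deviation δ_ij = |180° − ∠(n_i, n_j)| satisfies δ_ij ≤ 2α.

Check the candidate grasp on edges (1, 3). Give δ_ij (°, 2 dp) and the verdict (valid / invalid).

α = atan 0.3 = 16.70°;  2α = 33.40°
edge 1: e_1 = (+0.39, -1.06);  n_1 = (-0.9385, -0.3453)
edge 3: e_3 = (+1.64, +4.00);  n_3 = (+0.9253, -0.3794)
∠(n_1, n_3) = 137.51°
δ = |180° − 137.51°| = 42.49°
42.49° > 2α = 33.40°  →  invalid

δ = 42.49°, invalid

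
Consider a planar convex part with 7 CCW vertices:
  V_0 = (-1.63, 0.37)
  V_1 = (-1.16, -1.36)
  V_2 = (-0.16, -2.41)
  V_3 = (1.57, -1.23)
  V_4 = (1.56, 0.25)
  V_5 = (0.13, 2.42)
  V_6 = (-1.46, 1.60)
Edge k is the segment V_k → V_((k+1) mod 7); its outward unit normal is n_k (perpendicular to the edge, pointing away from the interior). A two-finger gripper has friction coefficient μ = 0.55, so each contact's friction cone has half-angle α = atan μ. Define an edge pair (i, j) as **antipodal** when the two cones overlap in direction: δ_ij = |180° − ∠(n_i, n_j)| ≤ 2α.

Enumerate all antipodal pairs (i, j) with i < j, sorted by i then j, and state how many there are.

α = atan 0.55 = 28.81°;  2α = 57.62°
n_0 = (-0.9650, -0.2622)
n_1 = (-0.7241, -0.6897)
n_2 = (+0.5635, -0.8261)
n_3 = (+1.0000, +0.0068)
n_4 = (+0.8350, +0.5503)
n_5 = (-0.4584, +0.8888)
n_6 = (-0.9906, +0.1369)
  (0,1): δ = 151.60°  ·
  (0,2): δ = 70.90°  ·
  (0,3): δ = 14.81°  ✓
  (0,4): δ = 18.19°  ✓
  (0,5): δ = 102.08°  ·
  (0,6): δ = 156.93°  ·
  (1,2): δ = 99.31°  ·
  (1,3): δ = 43.22°  ✓
  (1,4): δ = 10.22°  ✓
  (1,5): δ = 73.68°  ·
  (1,6): δ = 128.53°  ·
  (2,3): δ = 123.91°  ·
  (2,4): δ = 90.91°  ·
  (2,5): δ = 7.02°  ✓
  (2,6): δ = 47.83°  ✓
  (3,4): δ = 147.00°  ·
  (3,5): δ = 63.11°  ·
  (3,6): δ = 8.26°  ✓
  (4,5): δ = 96.10°  ·
  (4,6): δ = 41.25°  ✓
  (5,6): δ = 125.15°  ·
antipodal pairs: 8

count = 8; pairs: (0,3), (0,4), (1,3), (1,4), (2,5), (2,6), (3,6), (4,6)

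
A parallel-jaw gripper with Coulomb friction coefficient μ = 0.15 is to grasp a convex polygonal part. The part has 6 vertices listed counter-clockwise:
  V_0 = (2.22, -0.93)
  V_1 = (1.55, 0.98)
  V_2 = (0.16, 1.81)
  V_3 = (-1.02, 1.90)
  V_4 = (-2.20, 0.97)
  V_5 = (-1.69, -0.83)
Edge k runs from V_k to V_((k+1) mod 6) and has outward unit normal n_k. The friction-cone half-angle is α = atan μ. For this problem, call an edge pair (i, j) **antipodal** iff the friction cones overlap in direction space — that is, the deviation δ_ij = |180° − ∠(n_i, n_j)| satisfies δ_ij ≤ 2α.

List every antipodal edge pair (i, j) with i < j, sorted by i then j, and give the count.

count = 2; pairs: (0,4), (2,5)

α = atan 0.15 = 8.53°;  2α = 17.06°
n_0 = (+0.9436, +0.3310)
n_1 = (+0.5127, +0.8586)
n_2 = (+0.0761, +0.9971)
n_3 = (-0.6190, +0.7854)
n_4 = (-0.9621, -0.2726)
n_5 = (-0.0256, -0.9997)
  (0,1): δ = 140.17°  ·
  (0,2): δ = 113.69°  ·
  (0,3): δ = 71.09°  ·
  (0,4): δ = 3.51°  ✓
  (0,5): δ = 69.20°  ·
  (1,2): δ = 153.52°  ·
  (1,3): δ = 110.91°  ·
  (1,4): δ = 43.34°  ·
  (1,5): δ = 29.38°  ·
  (2,3): δ = 137.40°  ·
  (2,4): δ = 69.82°  ·
  (2,5): δ = 2.90°  ✓
  (3,4): δ = 112.42°  ·
  (3,5): δ = 39.71°  ·
  (4,5): δ = 107.28°  ·
antipodal pairs: 2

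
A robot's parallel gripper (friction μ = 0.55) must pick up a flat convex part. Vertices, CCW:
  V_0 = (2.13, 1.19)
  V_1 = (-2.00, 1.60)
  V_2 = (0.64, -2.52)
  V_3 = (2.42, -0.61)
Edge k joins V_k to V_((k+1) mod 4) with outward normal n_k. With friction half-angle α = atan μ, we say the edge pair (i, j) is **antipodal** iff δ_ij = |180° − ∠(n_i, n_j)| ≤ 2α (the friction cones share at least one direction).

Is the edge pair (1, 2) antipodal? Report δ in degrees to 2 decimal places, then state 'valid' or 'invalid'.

α = atan 0.55 = 28.81°;  2α = 57.62°
edge 1: e_1 = (+2.64, -4.12);  n_1 = (-0.8420, -0.5395)
edge 2: e_2 = (+1.78, +1.91);  n_2 = (+0.7316, -0.6818)
∠(n_1, n_2) = 104.37°
δ = |180° − 104.37°| = 75.63°
75.63° > 2α = 57.62°  →  invalid

δ = 75.63°, invalid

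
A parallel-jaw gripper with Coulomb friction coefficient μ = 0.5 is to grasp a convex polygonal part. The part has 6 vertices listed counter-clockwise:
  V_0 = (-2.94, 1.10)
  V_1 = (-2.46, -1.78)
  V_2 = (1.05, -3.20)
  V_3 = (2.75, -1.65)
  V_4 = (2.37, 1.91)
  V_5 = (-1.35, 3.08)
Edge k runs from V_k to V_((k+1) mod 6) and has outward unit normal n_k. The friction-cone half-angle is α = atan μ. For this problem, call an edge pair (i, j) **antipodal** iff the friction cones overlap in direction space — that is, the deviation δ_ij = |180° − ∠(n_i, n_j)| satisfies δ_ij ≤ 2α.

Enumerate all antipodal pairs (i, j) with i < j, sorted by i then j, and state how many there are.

α = atan 0.5 = 26.57°;  2α = 53.13°
n_0 = (-0.9864, -0.1644)
n_1 = (-0.3750, -0.9270)
n_2 = (+0.6738, -0.7390)
n_3 = (+0.9944, +0.1061)
n_4 = (+0.3000, +0.9539)
n_5 = (-0.7797, +0.6261)
  (0,1): δ = 121.49°  ·
  (0,2): δ = 57.10°  ·
  (0,3): δ = 3.37°  ✓
  (0,4): δ = 63.08°  ·
  (0,5): δ = 131.77°  ·
  (1,2): δ = 115.62°  ·
  (1,3): δ = 61.88°  ·
  (1,4): δ = 4.57°  ✓
  (1,5): δ = 73.26°  ·
  (2,3): δ = 126.26°  ·
  (2,4): δ = 59.82°  ·
  (2,5): δ = 8.88°  ✓
  (3,4): δ = 113.55°  ·
  (3,5): δ = 44.86°  ✓
  (4,5): δ = 111.31°  ·
antipodal pairs: 4

count = 4; pairs: (0,3), (1,4), (2,5), (3,5)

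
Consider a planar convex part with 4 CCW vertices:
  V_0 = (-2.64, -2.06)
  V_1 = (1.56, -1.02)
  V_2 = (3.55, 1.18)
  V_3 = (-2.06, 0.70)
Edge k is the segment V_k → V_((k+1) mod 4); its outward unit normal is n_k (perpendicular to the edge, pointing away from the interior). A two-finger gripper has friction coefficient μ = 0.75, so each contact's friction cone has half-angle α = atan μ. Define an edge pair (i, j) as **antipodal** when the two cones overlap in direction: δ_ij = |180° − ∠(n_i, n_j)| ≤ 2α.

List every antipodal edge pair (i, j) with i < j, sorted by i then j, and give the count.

count = 4; pairs: (0,2), (0,3), (1,2), (1,3)

α = atan 0.75 = 36.87°;  2α = 73.74°
n_0 = (+0.2404, -0.9707)
n_1 = (+0.7416, -0.6708)
n_2 = (-0.0853, +0.9964)
n_3 = (-0.9786, +0.2057)
  (0,1): δ = 146.04°  ·
  (0,2): δ = 9.02°  ✓
  (0,3): δ = 64.22°  ✓
  (1,2): δ = 42.98°  ✓
  (1,3): δ = 30.26°  ✓
  (2,3): δ = 106.76°  ·
antipodal pairs: 4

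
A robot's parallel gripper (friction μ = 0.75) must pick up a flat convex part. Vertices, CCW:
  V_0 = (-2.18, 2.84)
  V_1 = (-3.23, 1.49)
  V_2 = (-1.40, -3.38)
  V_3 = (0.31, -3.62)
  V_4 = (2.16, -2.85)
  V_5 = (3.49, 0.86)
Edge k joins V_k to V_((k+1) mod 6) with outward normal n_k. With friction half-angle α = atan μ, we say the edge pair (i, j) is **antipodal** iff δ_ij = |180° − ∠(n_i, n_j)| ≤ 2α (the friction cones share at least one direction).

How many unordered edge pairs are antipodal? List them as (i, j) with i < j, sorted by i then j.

α = atan 0.75 = 36.87°;  2α = 73.74°
n_0 = (-0.7894, +0.6139)
n_1 = (-0.9361, -0.3518)
n_2 = (-0.1390, -0.9903)
n_3 = (+0.3843, -0.9232)
n_4 = (+0.9413, -0.3375)
n_5 = (+0.3297, +0.9441)
  (0,1): δ = 121.53°  ·
  (0,2): δ = 60.11°  ✓
  (0,3): δ = 29.53°  ✓
  (0,4): δ = 18.15°  ✓
  (0,5): δ = 108.63°  ·
  (1,2): δ = 118.58°  ·
  (1,3): δ = 88.00°  ·
  (1,4): δ = 40.32°  ✓
  (1,5): δ = 50.16°  ✓
  (2,3): δ = 149.41°  ·
  (2,4): δ = 101.73°  ·
  (2,5): δ = 11.26°  ✓
  (3,4): δ = 132.32°  ·
  (3,5): δ = 41.85°  ✓
  (4,5): δ = 89.53°  ·
antipodal pairs: 7

count = 7; pairs: (0,2), (0,3), (0,4), (1,4), (1,5), (2,5), (3,5)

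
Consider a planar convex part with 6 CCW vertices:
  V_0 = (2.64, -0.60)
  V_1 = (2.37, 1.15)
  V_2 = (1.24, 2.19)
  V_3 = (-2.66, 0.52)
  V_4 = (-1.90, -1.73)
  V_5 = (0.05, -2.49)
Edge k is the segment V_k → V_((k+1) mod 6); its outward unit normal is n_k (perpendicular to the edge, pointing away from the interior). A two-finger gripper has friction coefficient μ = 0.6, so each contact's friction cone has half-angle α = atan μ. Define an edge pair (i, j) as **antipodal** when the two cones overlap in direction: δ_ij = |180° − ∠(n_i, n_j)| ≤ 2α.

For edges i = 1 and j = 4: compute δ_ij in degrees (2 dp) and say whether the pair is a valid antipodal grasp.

α = atan 0.6 = 30.96°;  2α = 61.93°
edge 1: e_1 = (-1.13, +1.04);  n_1 = (+0.6772, +0.7358)
edge 4: e_4 = (+1.95, -0.76);  n_4 = (-0.3631, -0.9317)
∠(n_1, n_4) = 158.67°
δ = |180° − 158.67°| = 21.33°
21.33° ≤ 2α = 61.93°  →  valid

δ = 21.33°, valid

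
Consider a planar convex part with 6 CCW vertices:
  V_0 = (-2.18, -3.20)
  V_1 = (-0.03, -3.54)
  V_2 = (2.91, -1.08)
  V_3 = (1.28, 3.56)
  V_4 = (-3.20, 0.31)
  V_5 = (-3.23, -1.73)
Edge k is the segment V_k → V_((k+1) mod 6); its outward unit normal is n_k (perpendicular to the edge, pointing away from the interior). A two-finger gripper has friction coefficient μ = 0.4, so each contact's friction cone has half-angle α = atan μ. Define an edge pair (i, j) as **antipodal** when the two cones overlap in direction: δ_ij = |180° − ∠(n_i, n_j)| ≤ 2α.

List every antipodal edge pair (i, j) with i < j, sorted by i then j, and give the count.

α = atan 0.4 = 21.80°;  2α = 43.60°
n_0 = (-0.1562, -0.9877)
n_1 = (+0.6417, -0.7669)
n_2 = (+0.9435, +0.3314)
n_3 = (-0.5872, +0.8094)
n_4 = (-0.9999, +0.0147)
n_5 = (-0.8137, -0.5812)
  (0,1): δ = 131.09°  ·
  (0,2): δ = 61.66°  ·
  (0,3): δ = 44.95°  ·
  (0,4): δ = 98.14°  ·
  (0,5): δ = 134.52°  ·
  (1,2): δ = 110.56°  ·
  (1,3): δ = 3.96°  ✓
  (1,4): δ = 49.24°  ·
  (1,5): δ = 85.62°  ·
  (2,3): δ = 73.40°  ·
  (2,4): δ = 20.20°  ✓
  (2,5): δ = 16.18°  ✓
  (3,4): δ = 126.80°  ·
  (3,5): δ = 90.42°  ·
  (4,5): δ = 143.62°  ·
antipodal pairs: 3

count = 3; pairs: (1,3), (2,4), (2,5)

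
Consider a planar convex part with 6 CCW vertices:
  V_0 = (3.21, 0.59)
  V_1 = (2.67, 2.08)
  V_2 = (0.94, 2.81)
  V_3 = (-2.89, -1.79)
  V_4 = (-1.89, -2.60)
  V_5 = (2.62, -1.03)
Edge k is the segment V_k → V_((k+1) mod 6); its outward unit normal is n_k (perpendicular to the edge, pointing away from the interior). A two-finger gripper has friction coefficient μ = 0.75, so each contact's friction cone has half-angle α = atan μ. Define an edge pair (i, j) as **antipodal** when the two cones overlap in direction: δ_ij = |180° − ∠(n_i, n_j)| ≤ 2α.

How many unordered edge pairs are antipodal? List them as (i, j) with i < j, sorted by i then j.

α = atan 0.75 = 36.87°;  2α = 73.74°
n_0 = (+0.9402, +0.3407)
n_1 = (+0.3888, +0.9213)
n_2 = (-0.7685, +0.6399)
n_3 = (-0.6294, -0.7771)
n_4 = (+0.3288, -0.9444)
n_5 = (+0.9396, -0.3422)
  (0,1): δ = 132.80°  ·
  (0,2): δ = 59.70°  ✓
  (0,3): δ = 31.07°  ✓
  (0,4): δ = 89.27°  ·
  (0,5): δ = 140.07°  ·
  (1,2): δ = 106.90°  ·
  (1,3): δ = 16.13°  ✓
  (1,4): δ = 42.07°  ✓
  (1,5): δ = 92.87°  ·
  (2,3): δ = 89.23°  ·
  (2,4): δ = 31.03°  ✓
  (2,5): δ = 19.77°  ✓
  (3,4): δ = 121.80°  ·
  (3,5): δ = 71.00°  ✓
  (4,5): δ = 129.21°  ·
antipodal pairs: 7

count = 7; pairs: (0,2), (0,3), (1,3), (1,4), (2,4), (2,5), (3,5)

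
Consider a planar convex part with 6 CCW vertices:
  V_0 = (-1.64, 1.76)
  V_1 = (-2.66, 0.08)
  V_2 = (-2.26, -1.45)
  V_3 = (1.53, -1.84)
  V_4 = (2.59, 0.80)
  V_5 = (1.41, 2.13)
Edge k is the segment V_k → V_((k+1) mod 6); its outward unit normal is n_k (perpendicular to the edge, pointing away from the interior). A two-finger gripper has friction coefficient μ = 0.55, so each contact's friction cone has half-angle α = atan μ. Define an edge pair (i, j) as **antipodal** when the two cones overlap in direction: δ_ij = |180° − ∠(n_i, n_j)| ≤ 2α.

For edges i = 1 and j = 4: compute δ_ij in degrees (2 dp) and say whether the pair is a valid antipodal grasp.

δ = 26.93°, valid

α = atan 0.55 = 28.81°;  2α = 57.62°
edge 1: e_1 = (+0.40, -1.53);  n_1 = (-0.9675, -0.2529)
edge 4: e_4 = (-1.18, +1.33);  n_4 = (+0.7480, +0.6637)
∠(n_1, n_4) = 153.07°
δ = |180° − 153.07°| = 26.93°
26.93° ≤ 2α = 57.62°  →  valid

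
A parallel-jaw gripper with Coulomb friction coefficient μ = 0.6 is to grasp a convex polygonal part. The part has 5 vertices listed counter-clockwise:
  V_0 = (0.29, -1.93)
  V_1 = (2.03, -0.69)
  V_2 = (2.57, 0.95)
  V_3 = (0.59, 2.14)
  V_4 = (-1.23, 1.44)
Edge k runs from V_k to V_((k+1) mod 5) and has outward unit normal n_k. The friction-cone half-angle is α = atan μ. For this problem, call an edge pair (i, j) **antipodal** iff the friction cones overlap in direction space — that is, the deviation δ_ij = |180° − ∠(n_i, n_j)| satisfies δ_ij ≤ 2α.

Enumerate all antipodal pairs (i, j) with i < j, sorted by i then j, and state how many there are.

α = atan 0.6 = 30.96°;  2α = 61.93°
n_0 = (+0.5804, -0.8144)
n_1 = (+0.9498, -0.3128)
n_2 = (+0.5151, +0.8571)
n_3 = (-0.3590, +0.9333)
n_4 = (-0.9116, -0.4112)
  (0,1): δ = 143.70°  ·
  (0,2): δ = 66.48°  ·
  (0,3): δ = 14.44°  ✓
  (0,4): δ = 78.80°  ·
  (1,2): δ = 102.78°  ·
  (1,3): δ = 50.74°  ✓
  (1,4): δ = 42.50°  ✓
  (2,3): δ = 127.96°  ·
  (2,4): δ = 34.72°  ✓
  (3,4): δ = 86.76°  ·
antipodal pairs: 4

count = 4; pairs: (0,3), (1,3), (1,4), (2,4)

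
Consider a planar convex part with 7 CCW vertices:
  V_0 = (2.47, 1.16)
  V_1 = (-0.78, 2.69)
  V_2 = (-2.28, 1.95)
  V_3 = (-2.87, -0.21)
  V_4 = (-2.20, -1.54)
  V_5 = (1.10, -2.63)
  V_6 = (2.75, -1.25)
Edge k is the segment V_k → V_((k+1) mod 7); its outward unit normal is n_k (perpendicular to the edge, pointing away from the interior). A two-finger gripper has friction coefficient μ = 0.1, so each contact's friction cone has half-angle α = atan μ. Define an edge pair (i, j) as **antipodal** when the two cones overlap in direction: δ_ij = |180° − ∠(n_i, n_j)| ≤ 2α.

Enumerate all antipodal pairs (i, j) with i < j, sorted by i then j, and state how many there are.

count = 1; pairs: (0,4)

α = atan 0.1 = 5.71°;  2α = 11.42°
n_0 = (+0.4259, +0.9048)
n_1 = (-0.4424, +0.8968)
n_2 = (-0.9647, +0.2635)
n_3 = (-0.8931, -0.4499)
n_4 = (-0.3136, -0.9495)
n_5 = (+0.6416, -0.7671)
n_6 = (+0.9933, +0.1154)
  (0,1): δ = 128.53°  ·
  (0,2): δ = 80.07°  ·
  (0,3): δ = 38.05°  ·
  (0,4): δ = 6.93°  ✓
  (0,5): δ = 65.12°  ·
  (0,6): δ = 121.84°  ·
  (1,2): δ = 131.54°  ·
  (1,3): δ = 89.52°  ·
  (1,4): δ = 44.54°  ·
  (1,5): δ = 13.65°  ·
  (1,6): δ = 70.37°  ·
  (2,3): δ = 137.99°  ·
  (2,4): δ = 93.00°  ·
  (2,5): δ = 34.81°  ·
  (2,6): δ = 21.90°  ·
  (3,4): δ = 135.02°  ·
  (3,5): δ = 76.83°  ·
  (3,6): δ = 20.11°  ·
  (4,5): δ = 121.81°  ·
  (4,6): δ = 65.09°  ·
  (5,6): δ = 123.28°  ·
antipodal pairs: 1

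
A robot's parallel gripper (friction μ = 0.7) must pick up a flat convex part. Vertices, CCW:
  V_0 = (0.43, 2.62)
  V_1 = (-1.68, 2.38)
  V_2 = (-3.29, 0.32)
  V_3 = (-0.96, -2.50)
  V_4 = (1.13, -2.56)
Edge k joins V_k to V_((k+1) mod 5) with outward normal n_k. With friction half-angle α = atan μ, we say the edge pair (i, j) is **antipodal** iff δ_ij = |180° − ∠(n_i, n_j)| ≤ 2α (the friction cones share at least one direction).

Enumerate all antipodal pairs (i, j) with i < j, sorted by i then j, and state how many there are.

α = atan 0.7 = 34.99°;  2α = 69.98°
n_0 = (-0.1130, +0.9936)
n_1 = (-0.7879, +0.6158)
n_2 = (-0.7709, -0.6370)
n_3 = (-0.0287, -0.9996)
n_4 = (+0.9910, +0.1339)
  (0,1): δ = 134.50°  ·
  (0,2): δ = 56.92°  ✓
  (0,3): δ = 8.13°  ✓
  (0,4): δ = 91.21°  ·
  (1,2): δ = 102.43°  ·
  (1,3): δ = 53.63°  ✓
  (1,4): δ = 45.71°  ✓
  (2,3): δ = 131.21°  ·
  (2,4): δ = 31.87°  ✓
  (3,4): δ = 80.66°  ·
antipodal pairs: 5

count = 5; pairs: (0,2), (0,3), (1,3), (1,4), (2,4)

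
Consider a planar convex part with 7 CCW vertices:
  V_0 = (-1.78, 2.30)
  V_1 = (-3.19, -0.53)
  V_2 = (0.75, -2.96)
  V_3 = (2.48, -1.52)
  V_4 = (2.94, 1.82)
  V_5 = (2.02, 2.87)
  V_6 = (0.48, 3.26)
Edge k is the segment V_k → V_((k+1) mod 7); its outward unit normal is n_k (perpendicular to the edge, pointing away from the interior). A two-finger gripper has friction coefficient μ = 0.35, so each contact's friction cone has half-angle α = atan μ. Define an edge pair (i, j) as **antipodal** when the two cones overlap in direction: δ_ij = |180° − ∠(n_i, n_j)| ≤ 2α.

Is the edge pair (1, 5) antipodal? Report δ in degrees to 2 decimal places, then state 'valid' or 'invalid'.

δ = 17.45°, valid

α = atan 0.35 = 19.29°;  2α = 38.58°
edge 1: e_1 = (+3.94, -2.43);  n_1 = (-0.5249, -0.8511)
edge 5: e_5 = (-1.54, +0.39);  n_5 = (+0.2455, +0.9694)
∠(n_1, n_5) = 162.55°
δ = |180° − 162.55°| = 17.45°
17.45° ≤ 2α = 38.58°  →  valid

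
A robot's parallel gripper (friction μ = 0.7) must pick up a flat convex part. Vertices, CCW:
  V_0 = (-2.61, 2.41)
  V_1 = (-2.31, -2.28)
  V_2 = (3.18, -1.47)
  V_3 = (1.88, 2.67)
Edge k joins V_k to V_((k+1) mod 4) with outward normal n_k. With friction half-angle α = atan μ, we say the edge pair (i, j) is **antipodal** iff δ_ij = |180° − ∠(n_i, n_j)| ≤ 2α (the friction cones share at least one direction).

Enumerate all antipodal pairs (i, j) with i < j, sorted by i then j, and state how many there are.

count = 2; pairs: (0,2), (1,3)

α = atan 0.7 = 34.99°;  2α = 69.98°
n_0 = (-0.9980, -0.0638)
n_1 = (+0.1460, -0.9893)
n_2 = (+0.9541, +0.2996)
n_3 = (-0.0578, +0.9983)
  (0,1): δ = 85.27°  ·
  (0,2): δ = 13.77°  ✓
  (0,3): δ = 89.65°  ·
  (1,2): δ = 80.96°  ·
  (1,3): δ = 5.08°  ✓
  (2,3): δ = 104.12°  ·
antipodal pairs: 2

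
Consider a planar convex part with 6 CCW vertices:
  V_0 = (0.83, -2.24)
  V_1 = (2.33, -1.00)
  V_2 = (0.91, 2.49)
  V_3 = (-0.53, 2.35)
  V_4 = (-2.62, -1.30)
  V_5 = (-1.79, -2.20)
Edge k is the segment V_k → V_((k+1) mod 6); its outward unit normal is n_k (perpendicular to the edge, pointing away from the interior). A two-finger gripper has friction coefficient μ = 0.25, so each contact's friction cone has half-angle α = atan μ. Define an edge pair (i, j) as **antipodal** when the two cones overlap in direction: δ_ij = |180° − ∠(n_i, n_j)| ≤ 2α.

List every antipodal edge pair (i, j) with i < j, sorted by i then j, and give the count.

count = 3; pairs: (0,3), (1,4), (2,5)

α = atan 0.25 = 14.04°;  2α = 28.07°
n_0 = (+0.6371, -0.7707)
n_1 = (+0.9263, +0.3769)
n_2 = (-0.0968, +0.9953)
n_3 = (-0.8678, +0.4969)
n_4 = (-0.7351, -0.6779)
n_5 = (-0.0153, -0.9999)
  (0,1): δ = 107.44°  ·
  (0,2): δ = 34.03°  ·
  (0,3): δ = 20.63°  ✓
  (0,4): δ = 93.10°  ·
  (0,5): δ = 139.55°  ·
  (1,2): δ = 106.59°  ·
  (1,3): δ = 51.94°  ·
  (1,4): δ = 20.54°  ✓
  (1,5): δ = 66.99°  ·
  (2,3): δ = 125.35°  ·
  (2,4): δ = 52.87°  ·
  (2,5): δ = 6.43°  ✓
  (3,4): δ = 107.52°  ·
  (3,5): δ = 61.08°  ·
  (4,5): δ = 133.56°  ·
antipodal pairs: 3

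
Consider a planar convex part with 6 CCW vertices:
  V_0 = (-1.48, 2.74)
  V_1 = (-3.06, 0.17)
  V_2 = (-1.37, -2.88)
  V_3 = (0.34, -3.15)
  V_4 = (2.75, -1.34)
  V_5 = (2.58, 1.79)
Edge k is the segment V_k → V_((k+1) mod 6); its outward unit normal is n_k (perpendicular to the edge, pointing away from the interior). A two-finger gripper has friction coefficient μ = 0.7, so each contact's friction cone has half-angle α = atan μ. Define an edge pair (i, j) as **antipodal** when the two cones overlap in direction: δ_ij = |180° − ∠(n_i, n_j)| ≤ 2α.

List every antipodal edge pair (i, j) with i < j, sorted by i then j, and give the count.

α = atan 0.7 = 34.99°;  2α = 69.98°
n_0 = (-0.8519, +0.5237)
n_1 = (-0.8747, -0.4847)
n_2 = (-0.1560, -0.9878)
n_3 = (+0.6005, -0.7996)
n_4 = (+0.9985, +0.0542)
n_5 = (+0.2278, +0.9737)
  (0,1): δ = 119.43°  ·
  (0,2): δ = 67.39°  ✓
  (0,3): δ = 21.51°  ✓
  (0,4): δ = 34.69°  ✓
  (0,5): δ = 108.41°  ·
  (1,2): δ = 127.96°  ·
  (1,3): δ = 82.08°  ·
  (1,4): δ = 25.88°  ✓
  (1,5): δ = 47.84°  ✓
  (2,3): δ = 134.12°  ·
  (2,4): δ = 77.92°  ·
  (2,5): δ = 4.20°  ✓
  (3,4): δ = 123.80°  ·
  (3,5): δ = 50.08°  ✓
  (4,5): δ = 106.28°  ·
antipodal pairs: 7

count = 7; pairs: (0,2), (0,3), (0,4), (1,4), (1,5), (2,5), (3,5)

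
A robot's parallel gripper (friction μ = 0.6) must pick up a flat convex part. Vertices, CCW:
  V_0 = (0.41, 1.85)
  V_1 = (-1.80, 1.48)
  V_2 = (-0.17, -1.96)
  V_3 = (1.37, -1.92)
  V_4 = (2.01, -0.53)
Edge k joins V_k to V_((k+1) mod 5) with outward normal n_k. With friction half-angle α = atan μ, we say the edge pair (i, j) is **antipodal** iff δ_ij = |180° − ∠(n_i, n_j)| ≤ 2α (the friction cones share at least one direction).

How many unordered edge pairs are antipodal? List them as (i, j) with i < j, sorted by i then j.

count = 5; pairs: (0,2), (0,3), (1,3), (1,4), (2,4)

α = atan 0.6 = 30.96°;  2α = 61.93°
n_0 = (-0.1651, +0.9863)
n_1 = (-0.9037, -0.4282)
n_2 = (+0.0260, -0.9997)
n_3 = (+0.9083, -0.4182)
n_4 = (+0.8299, +0.5579)
  (0,1): δ = 74.15°  ·
  (0,2): δ = 8.02°  ✓
  (0,3): δ = 55.77°  ✓
  (0,4): δ = 114.41°  ·
  (1,2): δ = 113.87°  ·
  (1,3): δ = 50.08°  ✓
  (1,4): δ = 8.56°  ✓
  (2,3): δ = 116.21°  ·
  (2,4): δ = 57.58°  ✓
  (3,4): δ = 121.37°  ·
antipodal pairs: 5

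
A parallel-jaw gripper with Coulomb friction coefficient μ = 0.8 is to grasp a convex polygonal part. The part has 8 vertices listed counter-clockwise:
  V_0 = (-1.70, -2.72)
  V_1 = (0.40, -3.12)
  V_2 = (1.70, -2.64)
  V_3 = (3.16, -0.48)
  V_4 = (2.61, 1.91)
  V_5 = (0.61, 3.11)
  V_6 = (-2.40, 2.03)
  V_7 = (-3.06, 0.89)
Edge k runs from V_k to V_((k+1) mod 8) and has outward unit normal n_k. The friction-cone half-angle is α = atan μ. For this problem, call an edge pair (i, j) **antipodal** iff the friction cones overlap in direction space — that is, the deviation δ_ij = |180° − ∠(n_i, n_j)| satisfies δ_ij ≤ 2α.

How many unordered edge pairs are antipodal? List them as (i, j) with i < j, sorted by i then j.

α = atan 0.8 = 38.66°;  2α = 77.32°
n_0 = (-0.1871, -0.9823)
n_1 = (+0.3464, -0.9381)
n_2 = (+0.8285, -0.5600)
n_3 = (+0.9745, +0.2243)
n_4 = (+0.5145, +0.8575)
n_5 = (-0.3377, +0.9412)
n_6 = (-0.8654, +0.5010)
n_7 = (-0.9358, -0.3525)
  (0,1): δ = 148.95°  ·
  (0,2): δ = 113.27°  ·
  (0,3): δ = 66.26°  ✓
  (0,4): δ = 20.18°  ✓
  (0,5): δ = 30.52°  ✓
  (0,6): δ = 70.72°  ✓
  (0,7): δ = 121.43°  ·
  (1,2): δ = 144.32°  ·
  (1,3): δ = 97.31°  ·
  (1,4): δ = 51.23°  ✓
  (1,5): δ = 0.53°  ✓
  (1,6): δ = 39.67°  ✓
  (1,7): δ = 90.38°  ·
  (2,3): δ = 132.98°  ·
  (2,4): δ = 86.91°  ·
  (2,5): δ = 36.21°  ✓
  (2,6): δ = 3.99°  ✓
  (2,7): δ = 54.70°  ✓
  (3,4): δ = 133.92°  ·
  (3,5): δ = 83.22°  ·
  (3,6): δ = 43.03°  ✓
  (3,7): δ = 7.68°  ✓
  (4,5): δ = 129.30°  ·
  (4,6): δ = 89.10°  ·
  (4,7): δ = 38.39°  ✓
  (5,6): δ = 139.81°  ·
  (5,7): δ = 89.10°  ·
  (6,7): δ = 129.29°  ·
antipodal pairs: 13

count = 13; pairs: (0,3), (0,4), (0,5), (0,6), (1,4), (1,5), (1,6), (2,5), (2,6), (2,7), (3,6), (3,7), (4,7)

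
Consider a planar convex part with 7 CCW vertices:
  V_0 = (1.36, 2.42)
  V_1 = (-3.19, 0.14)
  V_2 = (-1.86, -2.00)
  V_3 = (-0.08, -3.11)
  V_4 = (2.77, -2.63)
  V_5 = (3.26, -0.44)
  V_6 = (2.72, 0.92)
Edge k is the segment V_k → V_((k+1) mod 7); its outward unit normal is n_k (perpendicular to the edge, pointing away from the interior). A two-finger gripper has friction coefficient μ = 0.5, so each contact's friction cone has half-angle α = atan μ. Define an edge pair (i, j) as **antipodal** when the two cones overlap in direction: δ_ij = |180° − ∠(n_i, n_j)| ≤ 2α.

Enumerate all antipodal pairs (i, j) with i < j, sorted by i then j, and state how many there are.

count = 7; pairs: (0,3), (0,4), (1,4), (1,5), (1,6), (2,5), (2,6)

α = atan 0.5 = 26.57°;  2α = 53.13°
n_0 = (-0.4480, +0.8940)
n_1 = (-0.8493, -0.5279)
n_2 = (-0.5291, -0.8485)
n_3 = (+0.1661, -0.9861)
n_4 = (+0.9759, -0.2183)
n_5 = (+0.9294, +0.3690)
n_6 = (+0.7408, +0.6717)
  (0,1): δ = 84.75°  ·
  (0,2): δ = 58.56°  ·
  (0,3): δ = 17.06°  ✓
  (0,4): δ = 50.77°  ✓
  (0,5): δ = 85.04°  ·
  (0,6): δ = 105.58°  ·
  (1,2): δ = 153.81°  ·
  (1,3): δ = 112.30°  ·
  (1,4): δ = 44.47°  ✓
  (1,5): δ = 10.20°  ✓
  (1,6): δ = 10.34°  ✓
  (2,3): δ = 138.49°  ·
  (2,4): δ = 70.66°  ·
  (2,5): δ = 36.40°  ✓
  (2,6): δ = 15.85°  ✓
  (3,4): δ = 112.17°  ·
  (3,5): δ = 77.90°  ·
  (3,6): δ = 57.36°  ·
  (4,5): δ = 145.73°  ·
  (4,6): δ = 125.19°  ·
  (5,6): δ = 159.46°  ·
antipodal pairs: 7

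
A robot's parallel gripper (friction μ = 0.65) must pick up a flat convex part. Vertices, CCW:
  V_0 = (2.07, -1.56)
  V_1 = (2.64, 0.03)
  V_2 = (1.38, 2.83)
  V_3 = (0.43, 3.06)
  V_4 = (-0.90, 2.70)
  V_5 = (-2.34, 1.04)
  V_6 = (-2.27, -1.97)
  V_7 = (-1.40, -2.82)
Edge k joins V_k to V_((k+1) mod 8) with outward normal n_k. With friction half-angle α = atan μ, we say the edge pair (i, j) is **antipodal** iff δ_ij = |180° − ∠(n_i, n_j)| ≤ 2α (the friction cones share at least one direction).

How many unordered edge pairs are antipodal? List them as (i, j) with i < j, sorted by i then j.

count = 12; pairs: (0,3), (0,4), (0,5), (0,6), (1,4), (1,5), (1,6), (2,6), (2,7), (3,6), (3,7), (4,7)

α = atan 0.65 = 33.02°;  2α = 66.05°
n_0 = (+0.9413, -0.3375)
n_1 = (+0.9119, +0.4104)
n_2 = (+0.2353, +0.9719)
n_3 = (-0.2613, +0.9653)
n_4 = (-0.7554, +0.6553)
n_5 = (-0.9997, -0.0232)
n_6 = (-0.6988, -0.7153)
n_7 = (+0.3413, -0.9400)
  (0,1): δ = 136.05°  ·
  (0,2): δ = 83.89°  ·
  (0,3): δ = 55.13°  ✓
  (0,4): δ = 21.22°  ✓
  (0,5): δ = 21.05°  ✓
  (0,6): δ = 65.39°  ✓
  (0,7): δ = 129.68°  ·
  (1,2): δ = 127.84°  ·
  (1,3): δ = 99.08°  ·
  (1,4): δ = 65.17°  ✓
  (1,5): δ = 22.90°  ✓
  (1,6): δ = 21.44°  ✓
  (1,7): δ = 85.73°  ·
  (2,3): δ = 151.24°  ·
  (2,4): δ = 117.33°  ·
  (2,5): δ = 75.06°  ·
  (2,6): δ = 30.72°  ✓
  (2,7): δ = 33.57°  ✓
  (3,4): δ = 146.09°  ·
  (3,5): δ = 103.81°  ·
  (3,6): δ = 59.48°  ✓
  (3,7): δ = 4.81°  ✓
  (4,5): δ = 137.73°  ·
  (4,6): δ = 93.39°  ·
  (4,7): δ = 29.10°  ✓
  (5,6): δ = 135.67°  ·
  (5,7): δ = 71.38°  ·
  (6,7): δ = 115.71°  ·
antipodal pairs: 12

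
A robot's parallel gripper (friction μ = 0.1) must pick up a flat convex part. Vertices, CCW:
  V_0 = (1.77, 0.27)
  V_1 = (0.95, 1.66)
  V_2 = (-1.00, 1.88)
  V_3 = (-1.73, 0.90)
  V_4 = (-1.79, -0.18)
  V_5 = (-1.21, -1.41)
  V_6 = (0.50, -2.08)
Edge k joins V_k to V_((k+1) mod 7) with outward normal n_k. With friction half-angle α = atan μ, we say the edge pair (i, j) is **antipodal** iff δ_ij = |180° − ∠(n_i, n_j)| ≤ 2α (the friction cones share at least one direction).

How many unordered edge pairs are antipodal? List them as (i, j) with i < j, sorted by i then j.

count = 2; pairs: (0,4), (2,6)

α = atan 0.1 = 5.71°;  2α = 11.42°
n_0 = (+0.8613, +0.5081)
n_1 = (+0.1121, +0.9937)
n_2 = (-0.8020, +0.5974)
n_3 = (-0.9985, +0.0555)
n_4 = (-0.9045, -0.4265)
n_5 = (-0.3648, -0.9311)
n_6 = (+0.8797, -0.4754)
  (0,1): δ = 126.97°  ·
  (0,2): δ = 67.22°  ·
  (0,3): δ = 33.72°  ·
  (0,4): δ = 5.29°  ✓
  (0,5): δ = 38.07°  ·
  (0,6): δ = 121.07°  ·
  (1,2): δ = 120.25°  ·
  (1,3): δ = 86.74°  ·
  (1,4): δ = 58.32°  ·
  (1,5): δ = 14.96°  ·
  (1,6): δ = 68.05°  ·
  (2,3): δ = 146.50°  ·
  (2,4): δ = 118.07°  ·
  (2,5): δ = 74.71°  ·
  (2,6): δ = 8.29°  ✓
  (3,4): δ = 151.57°  ·
  (3,5): δ = 108.22°  ·
  (3,6): δ = 25.21°  ·
  (4,5): δ = 136.64°  ·
  (4,6): δ = 53.63°  ·
  (5,6): δ = 96.99°  ·
antipodal pairs: 2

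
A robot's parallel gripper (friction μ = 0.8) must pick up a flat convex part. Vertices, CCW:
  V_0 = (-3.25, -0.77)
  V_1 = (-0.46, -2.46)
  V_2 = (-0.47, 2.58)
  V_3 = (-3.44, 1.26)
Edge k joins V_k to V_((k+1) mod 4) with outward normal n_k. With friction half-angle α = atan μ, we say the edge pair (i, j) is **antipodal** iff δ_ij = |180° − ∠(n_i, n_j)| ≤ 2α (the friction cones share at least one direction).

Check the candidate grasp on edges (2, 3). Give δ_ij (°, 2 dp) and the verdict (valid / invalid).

α = atan 0.8 = 38.66°;  2α = 77.32°
edge 2: e_2 = (-2.97, -1.32);  n_2 = (-0.4061, +0.9138)
edge 3: e_3 = (+0.19, -2.03);  n_3 = (-0.9956, -0.0932)
∠(n_2, n_3) = 71.38°
δ = |180° − 71.38°| = 108.62°
108.62° > 2α = 77.32°  →  invalid

δ = 108.62°, invalid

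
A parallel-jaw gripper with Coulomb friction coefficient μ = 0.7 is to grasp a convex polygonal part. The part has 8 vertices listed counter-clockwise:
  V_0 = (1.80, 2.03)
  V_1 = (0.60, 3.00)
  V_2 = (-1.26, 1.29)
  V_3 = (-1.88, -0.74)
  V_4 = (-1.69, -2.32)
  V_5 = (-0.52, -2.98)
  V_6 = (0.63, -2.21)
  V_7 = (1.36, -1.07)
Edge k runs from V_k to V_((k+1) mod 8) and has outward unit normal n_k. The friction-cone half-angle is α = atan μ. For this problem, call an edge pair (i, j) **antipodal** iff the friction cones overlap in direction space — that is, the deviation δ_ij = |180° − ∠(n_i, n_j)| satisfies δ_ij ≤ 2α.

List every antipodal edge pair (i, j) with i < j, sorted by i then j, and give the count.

count = 13; pairs: (0,2), (0,3), (0,4), (1,5), (1,6), (1,7), (2,5), (2,6), (2,7), (3,5), (3,6), (3,7), (4,7)

α = atan 0.7 = 34.99°;  2α = 69.98°
n_0 = (+0.6286, +0.7777)
n_1 = (-0.6768, +0.7362)
n_2 = (-0.9564, +0.2921)
n_3 = (-0.9928, -0.1194)
n_4 = (-0.4913, -0.8710)
n_5 = (+0.5564, -0.8309)
n_6 = (+0.8421, -0.5393)
n_7 = (+0.9901, -0.1405)
  (0,1): δ = 98.46°  ·
  (0,2): δ = 68.03°  ✓
  (0,3): δ = 44.19°  ✓
  (0,4): δ = 9.52°  ✓
  (0,5): δ = 72.75°  ·
  (0,6): δ = 96.32°  ·
  (0,7): δ = 120.87°  ·
  (1,2): δ = 149.58°  ·
  (1,3): δ = 125.74°  ·
  (1,4): δ = 72.02°  ·
  (1,5): δ = 8.79°  ✓
  (1,6): δ = 14.77°  ✓
  (1,7): δ = 39.33°  ✓
  (2,3): δ = 156.16°  ·
  (2,4): δ = 102.44°  ·
  (2,5): δ = 39.21°  ✓
  (2,6): δ = 15.65°  ✓
  (2,7): δ = 8.91°  ✓
  (3,4): δ = 126.28°  ·
  (3,5): δ = 63.05°  ✓
  (3,6): δ = 39.49°  ✓
  (3,7): δ = 14.94°  ✓
  (4,5): δ = 116.77°  ·
  (4,6): δ = 93.21°  ·
  (4,7): δ = 68.65°  ✓
  (5,6): δ = 156.44°  ·
  (5,7): δ = 131.88°  ·
  (6,7): δ = 155.44°  ·
antipodal pairs: 13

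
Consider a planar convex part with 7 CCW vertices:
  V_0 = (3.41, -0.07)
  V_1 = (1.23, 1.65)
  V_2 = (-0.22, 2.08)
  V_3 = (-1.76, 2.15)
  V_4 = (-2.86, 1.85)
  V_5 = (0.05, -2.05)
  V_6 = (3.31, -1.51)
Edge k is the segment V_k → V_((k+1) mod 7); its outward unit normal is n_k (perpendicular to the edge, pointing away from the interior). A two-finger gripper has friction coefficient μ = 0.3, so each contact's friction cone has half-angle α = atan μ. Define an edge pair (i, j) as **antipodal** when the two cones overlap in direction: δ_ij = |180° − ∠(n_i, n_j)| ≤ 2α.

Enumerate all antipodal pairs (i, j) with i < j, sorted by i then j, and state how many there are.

α = atan 0.3 = 16.70°;  2α = 33.40°
n_0 = (+0.6194, +0.7851)
n_1 = (+0.2843, +0.9587)
n_2 = (+0.0454, +0.9990)
n_3 = (-0.2631, +0.9648)
n_4 = (-0.8015, -0.5980)
n_5 = (+0.1634, -0.9866)
n_6 = (+0.9976, -0.0693)
  (0,1): δ = 158.24°  ·
  (0,2): δ = 144.33°  ·
  (0,3): δ = 126.47°  ·
  (0,4): δ = 15.00°  ✓
  (0,5): δ = 47.68°  ·
  (0,6): δ = 124.30°  ·
  (1,2): δ = 166.08°  ·
  (1,3): δ = 148.23°  ·
  (1,4): δ = 36.75°  ·
  (1,5): δ = 25.92°  ✓
  (1,6): δ = 102.55°  ·
  (2,3): δ = 162.14°  ·
  (2,4): δ = 50.67°  ·
  (2,5): δ = 12.01°  ✓
  (2,6): δ = 88.63°  ·
  (3,4): δ = 68.53°  ·
  (3,5): δ = 5.85°  ✓
  (3,6): δ = 70.77°  ·
  (4,5): δ = 117.32°  ·
  (4,6): δ = 40.70°  ·
  (5,6): δ = 103.38°  ·
antipodal pairs: 4

count = 4; pairs: (0,4), (1,5), (2,5), (3,5)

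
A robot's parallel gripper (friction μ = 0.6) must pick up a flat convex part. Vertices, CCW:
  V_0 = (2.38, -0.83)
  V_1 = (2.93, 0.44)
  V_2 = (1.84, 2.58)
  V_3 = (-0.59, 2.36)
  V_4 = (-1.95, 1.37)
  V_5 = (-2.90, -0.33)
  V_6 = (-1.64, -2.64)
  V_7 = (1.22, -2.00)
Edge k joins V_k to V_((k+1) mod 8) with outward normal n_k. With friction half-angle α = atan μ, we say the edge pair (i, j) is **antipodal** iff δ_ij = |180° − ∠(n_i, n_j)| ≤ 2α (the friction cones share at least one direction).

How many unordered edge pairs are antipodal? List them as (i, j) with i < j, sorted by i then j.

α = atan 0.6 = 30.96°;  2α = 61.93°
n_0 = (+0.9176, -0.3974)
n_1 = (+0.8911, +0.4539)
n_2 = (-0.0902, +0.9959)
n_3 = (-0.5885, +0.8085)
n_4 = (-0.8729, +0.4878)
n_5 = (-0.8779, -0.4789)
n_6 = (+0.2184, -0.9759)
n_7 = (+0.7101, -0.7041)
  (0,1): δ = 129.59°  ·
  (0,2): δ = 61.41°  ✓
  (0,3): δ = 30.53°  ✓
  (0,4): δ = 5.78°  ✓
  (0,5): δ = 52.03°  ✓
  (0,6): δ = 126.03°  ·
  (0,7): δ = 158.66°  ·
  (1,2): δ = 111.82°  ·
  (1,3): δ = 80.94°  ·
  (1,4): δ = 56.19°  ✓
  (1,5): δ = 1.62°  ✓
  (1,6): δ = 75.62°  ·
  (1,7): δ = 108.25°  ·
  (2,3): δ = 149.12°  ·
  (2,4): δ = 124.37°  ·
  (2,5): δ = 66.56°  ·
  (2,6): δ = 7.44°  ✓
  (2,7): δ = 40.07°  ✓
  (3,4): δ = 155.25°  ·
  (3,5): δ = 97.44°  ·
  (3,6): δ = 23.44°  ✓
  (3,7): δ = 9.19°  ✓
  (4,5): δ = 122.19°  ·
  (4,6): δ = 48.19°  ✓
  (4,7): δ = 15.56°  ✓
  (5,6): δ = 106.00°  ·
  (5,7): δ = 73.36°  ·
  (6,7): δ = 147.37°  ·
antipodal pairs: 12

count = 12; pairs: (0,2), (0,3), (0,4), (0,5), (1,4), (1,5), (2,6), (2,7), (3,6), (3,7), (4,6), (4,7)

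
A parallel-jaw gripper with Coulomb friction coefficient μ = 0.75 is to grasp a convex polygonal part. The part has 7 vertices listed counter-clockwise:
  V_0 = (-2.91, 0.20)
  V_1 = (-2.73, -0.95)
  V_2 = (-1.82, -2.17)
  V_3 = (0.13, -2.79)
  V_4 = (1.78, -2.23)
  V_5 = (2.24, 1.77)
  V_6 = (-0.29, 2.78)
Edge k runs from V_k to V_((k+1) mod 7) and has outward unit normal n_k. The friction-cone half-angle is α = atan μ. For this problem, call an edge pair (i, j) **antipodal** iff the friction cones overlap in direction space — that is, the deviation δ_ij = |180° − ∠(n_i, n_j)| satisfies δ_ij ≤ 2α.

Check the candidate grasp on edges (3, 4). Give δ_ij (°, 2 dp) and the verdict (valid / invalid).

α = atan 0.75 = 36.87°;  2α = 73.74°
edge 3: e_3 = (+1.65, +0.56);  n_3 = (+0.3214, -0.9469)
edge 4: e_4 = (+0.46, +4.00);  n_4 = (+0.9935, -0.1142)
∠(n_3, n_4) = 64.69°
δ = |180° − 64.69°| = 115.31°
115.31° > 2α = 73.74°  →  invalid

δ = 115.31°, invalid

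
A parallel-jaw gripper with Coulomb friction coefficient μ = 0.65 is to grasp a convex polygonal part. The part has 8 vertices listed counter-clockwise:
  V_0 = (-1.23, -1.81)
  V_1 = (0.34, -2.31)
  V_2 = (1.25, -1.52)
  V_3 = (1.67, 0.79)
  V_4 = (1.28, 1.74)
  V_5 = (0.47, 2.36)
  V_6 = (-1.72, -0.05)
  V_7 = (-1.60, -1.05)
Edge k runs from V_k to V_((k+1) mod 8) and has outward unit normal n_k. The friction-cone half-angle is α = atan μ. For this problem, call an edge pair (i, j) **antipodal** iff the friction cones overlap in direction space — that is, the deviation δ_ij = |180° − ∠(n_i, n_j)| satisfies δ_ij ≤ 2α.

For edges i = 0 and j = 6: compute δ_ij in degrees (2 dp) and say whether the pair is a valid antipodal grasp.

α = atan 0.65 = 33.02°;  2α = 66.05°
edge 0: e_0 = (+1.57, -0.50);  n_0 = (-0.3035, -0.9528)
edge 6: e_6 = (+0.12, -1.00);  n_6 = (-0.9929, -0.1191)
∠(n_0, n_6) = 65.49°
δ = |180° − 65.49°| = 114.51°
114.51° > 2α = 66.05°  →  invalid

δ = 114.51°, invalid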